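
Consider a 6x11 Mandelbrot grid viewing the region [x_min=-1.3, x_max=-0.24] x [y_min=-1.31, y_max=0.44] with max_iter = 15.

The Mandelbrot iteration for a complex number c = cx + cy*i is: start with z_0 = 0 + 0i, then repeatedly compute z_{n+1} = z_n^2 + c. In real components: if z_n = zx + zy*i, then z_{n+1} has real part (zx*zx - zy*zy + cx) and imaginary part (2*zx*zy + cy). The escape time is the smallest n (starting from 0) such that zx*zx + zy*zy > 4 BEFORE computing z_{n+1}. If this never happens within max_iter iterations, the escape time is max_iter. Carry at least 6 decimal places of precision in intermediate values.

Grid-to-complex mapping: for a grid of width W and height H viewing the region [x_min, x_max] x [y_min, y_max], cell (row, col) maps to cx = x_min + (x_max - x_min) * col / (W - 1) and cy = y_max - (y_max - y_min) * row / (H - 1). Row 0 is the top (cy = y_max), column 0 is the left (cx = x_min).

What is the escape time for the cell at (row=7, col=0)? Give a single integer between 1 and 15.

Answer: 3

Derivation:
z_0 = 0 + 0i, c = -1.3000 + -0.7850i
Iter 1: z = -1.3000 + -0.7850i, |z|^2 = 2.3062
Iter 2: z = -0.2262 + 1.2560i, |z|^2 = 1.6287
Iter 3: z = -2.8264 + -1.3533i, |z|^2 = 9.8197
Escaped at iteration 3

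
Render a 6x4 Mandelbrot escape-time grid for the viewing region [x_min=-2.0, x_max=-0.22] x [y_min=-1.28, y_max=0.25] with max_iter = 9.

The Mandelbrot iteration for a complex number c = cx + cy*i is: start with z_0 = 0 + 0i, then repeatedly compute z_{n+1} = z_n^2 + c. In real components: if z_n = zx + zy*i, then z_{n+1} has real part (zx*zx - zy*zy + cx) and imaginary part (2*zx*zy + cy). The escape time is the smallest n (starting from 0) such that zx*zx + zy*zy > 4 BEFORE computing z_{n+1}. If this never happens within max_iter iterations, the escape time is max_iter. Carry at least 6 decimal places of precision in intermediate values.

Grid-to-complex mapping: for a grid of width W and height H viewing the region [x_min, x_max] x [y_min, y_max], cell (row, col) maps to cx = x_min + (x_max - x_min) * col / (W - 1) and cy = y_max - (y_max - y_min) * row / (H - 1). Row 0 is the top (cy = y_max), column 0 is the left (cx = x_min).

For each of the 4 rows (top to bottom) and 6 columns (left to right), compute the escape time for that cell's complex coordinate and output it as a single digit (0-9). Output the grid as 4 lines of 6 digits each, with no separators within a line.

(row=0, col=0): c = -2.0000 + 0.2500i → escape time 1
(row=0, col=1): c = -1.6440 + 0.2500i → escape time 4
(row=0, col=2): c = -1.2880 + 0.2500i → escape time 8
(row=0, col=3): c = -0.9320 + 0.2500i → escape time 9
(row=0, col=4): c = -0.5760 + 0.2500i → escape time 9
(row=0, col=5): c = -0.2200 + 0.2500i → escape time 9
(row=1, col=0): c = -2.0000 + -0.2600i → escape time 1
(row=1, col=1): c = -1.6440 + -0.2600i → escape time 4
(row=1, col=2): c = -1.2880 + -0.2600i → escape time 8
(row=1, col=3): c = -0.9320 + -0.2600i → escape time 9
(row=1, col=4): c = -0.5760 + -0.2600i → escape time 9
(row=1, col=5): c = -0.2200 + -0.2600i → escape time 9
(row=2, col=0): c = -2.0000 + -0.7700i → escape time 1
(row=2, col=1): c = -1.6440 + -0.7700i → escape time 3
(row=2, col=2): c = -1.2880 + -0.7700i → escape time 3
(row=2, col=3): c = -0.9320 + -0.7700i → escape time 4
(row=2, col=4): c = -0.5760 + -0.7700i → escape time 5
(row=2, col=5): c = -0.2200 + -0.7700i → escape time 9
(row=3, col=0): c = -2.0000 + -1.2800i → escape time 1
(row=3, col=1): c = -1.6440 + -1.2800i → escape time 1
(row=3, col=2): c = -1.2880 + -1.2800i → escape time 2
(row=3, col=3): c = -0.9320 + -1.2800i → escape time 2
(row=3, col=4): c = -0.5760 + -1.2800i → escape time 3
(row=3, col=5): c = -0.2200 + -1.2800i → escape time 3

Answer: 148999
148999
133459
112233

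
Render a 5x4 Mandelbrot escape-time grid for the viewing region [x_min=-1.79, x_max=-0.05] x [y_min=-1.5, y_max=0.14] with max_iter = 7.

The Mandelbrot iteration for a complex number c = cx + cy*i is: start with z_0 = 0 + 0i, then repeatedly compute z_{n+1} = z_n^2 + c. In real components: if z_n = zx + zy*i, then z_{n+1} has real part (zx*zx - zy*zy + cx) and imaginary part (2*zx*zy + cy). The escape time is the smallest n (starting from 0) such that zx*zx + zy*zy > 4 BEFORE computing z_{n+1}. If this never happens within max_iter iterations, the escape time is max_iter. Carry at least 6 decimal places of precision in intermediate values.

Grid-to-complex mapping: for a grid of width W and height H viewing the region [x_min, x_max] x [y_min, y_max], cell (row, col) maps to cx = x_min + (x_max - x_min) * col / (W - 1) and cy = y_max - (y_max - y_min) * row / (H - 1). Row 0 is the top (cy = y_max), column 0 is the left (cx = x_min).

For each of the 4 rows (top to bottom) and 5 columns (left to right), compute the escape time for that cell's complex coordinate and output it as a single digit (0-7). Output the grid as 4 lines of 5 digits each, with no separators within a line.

(row=0, col=0): c = -1.7900 + 0.1400i → escape time 4
(row=0, col=1): c = -1.3550 + 0.1400i → escape time 7
(row=0, col=2): c = -0.9200 + 0.1400i → escape time 7
(row=0, col=3): c = -0.4850 + 0.1400i → escape time 7
(row=0, col=4): c = -0.0500 + 0.1400i → escape time 7
(row=1, col=0): c = -1.7900 + -0.4067i → escape time 3
(row=1, col=1): c = -1.3550 + -0.4067i → escape time 5
(row=1, col=2): c = -0.9200 + -0.4067i → escape time 7
(row=1, col=3): c = -0.4850 + -0.4067i → escape time 7
(row=1, col=4): c = -0.0500 + -0.4067i → escape time 7
(row=2, col=0): c = -1.7900 + -0.9533i → escape time 1
(row=2, col=1): c = -1.3550 + -0.9533i → escape time 3
(row=2, col=2): c = -0.9200 + -0.9533i → escape time 3
(row=2, col=3): c = -0.4850 + -0.9533i → escape time 4
(row=2, col=4): c = -0.0500 + -0.9533i → escape time 7
(row=3, col=0): c = -1.7900 + -1.5000i → escape time 1
(row=3, col=1): c = -1.3550 + -1.5000i → escape time 1
(row=3, col=2): c = -0.9200 + -1.5000i → escape time 2
(row=3, col=3): c = -0.4850 + -1.5000i → escape time 2
(row=3, col=4): c = -0.0500 + -1.5000i → escape time 2

Answer: 47777
35777
13347
11222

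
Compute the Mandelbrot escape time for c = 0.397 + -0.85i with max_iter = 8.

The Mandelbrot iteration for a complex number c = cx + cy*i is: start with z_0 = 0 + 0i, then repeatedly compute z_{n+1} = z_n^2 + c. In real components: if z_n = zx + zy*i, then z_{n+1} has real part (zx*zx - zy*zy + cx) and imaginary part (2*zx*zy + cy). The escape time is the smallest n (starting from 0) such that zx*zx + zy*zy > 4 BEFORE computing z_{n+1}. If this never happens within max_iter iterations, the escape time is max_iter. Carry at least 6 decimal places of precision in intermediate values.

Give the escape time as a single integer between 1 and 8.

z_0 = 0 + 0i, c = 0.3970 + -0.8500i
Iter 1: z = 0.3970 + -0.8500i, |z|^2 = 0.8801
Iter 2: z = -0.1679 + -1.5249i, |z|^2 = 2.3535
Iter 3: z = -1.9001 + -0.3380i, |z|^2 = 3.7247
Iter 4: z = 3.8933 + 0.4344i, |z|^2 = 15.3463
Escaped at iteration 4

Answer: 4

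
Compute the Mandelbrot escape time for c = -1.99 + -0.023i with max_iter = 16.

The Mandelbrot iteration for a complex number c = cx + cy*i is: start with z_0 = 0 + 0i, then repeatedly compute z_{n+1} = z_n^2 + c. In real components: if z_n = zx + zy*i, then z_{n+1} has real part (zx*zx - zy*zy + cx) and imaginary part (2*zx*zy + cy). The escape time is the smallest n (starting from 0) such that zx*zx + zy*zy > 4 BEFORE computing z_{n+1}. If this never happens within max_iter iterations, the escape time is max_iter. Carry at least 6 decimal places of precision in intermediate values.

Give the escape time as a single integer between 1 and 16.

z_0 = 0 + 0i, c = -1.9900 + -0.0230i
Iter 1: z = -1.9900 + -0.0230i, |z|^2 = 3.9606
Iter 2: z = 1.9696 + 0.0685i, |z|^2 = 3.8839
Iter 3: z = 1.8845 + 0.2470i, |z|^2 = 3.6124
Iter 4: z = 1.5004 + 0.9079i, |z|^2 = 3.0754
Iter 5: z = -0.5631 + 2.7014i, |z|^2 = 7.6148
Escaped at iteration 5

Answer: 5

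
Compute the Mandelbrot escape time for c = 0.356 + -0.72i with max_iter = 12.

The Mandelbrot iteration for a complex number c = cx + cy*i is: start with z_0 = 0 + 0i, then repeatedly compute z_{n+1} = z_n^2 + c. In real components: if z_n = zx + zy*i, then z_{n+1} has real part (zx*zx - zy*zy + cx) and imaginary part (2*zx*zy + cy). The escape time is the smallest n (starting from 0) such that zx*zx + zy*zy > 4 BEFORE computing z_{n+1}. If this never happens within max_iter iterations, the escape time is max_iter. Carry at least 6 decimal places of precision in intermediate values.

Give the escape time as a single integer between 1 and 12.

z_0 = 0 + 0i, c = 0.3560 + -0.7200i
Iter 1: z = 0.3560 + -0.7200i, |z|^2 = 0.6451
Iter 2: z = -0.0357 + -1.2326i, |z|^2 = 1.5207
Iter 3: z = -1.1621 + -0.6321i, |z|^2 = 1.7501
Iter 4: z = 1.3070 + 0.7491i, |z|^2 = 2.2695
Iter 5: z = 1.5031 + 1.2382i, |z|^2 = 3.7926
Iter 6: z = 1.0822 + 3.0024i, |z|^2 = 10.1857
Escaped at iteration 6

Answer: 6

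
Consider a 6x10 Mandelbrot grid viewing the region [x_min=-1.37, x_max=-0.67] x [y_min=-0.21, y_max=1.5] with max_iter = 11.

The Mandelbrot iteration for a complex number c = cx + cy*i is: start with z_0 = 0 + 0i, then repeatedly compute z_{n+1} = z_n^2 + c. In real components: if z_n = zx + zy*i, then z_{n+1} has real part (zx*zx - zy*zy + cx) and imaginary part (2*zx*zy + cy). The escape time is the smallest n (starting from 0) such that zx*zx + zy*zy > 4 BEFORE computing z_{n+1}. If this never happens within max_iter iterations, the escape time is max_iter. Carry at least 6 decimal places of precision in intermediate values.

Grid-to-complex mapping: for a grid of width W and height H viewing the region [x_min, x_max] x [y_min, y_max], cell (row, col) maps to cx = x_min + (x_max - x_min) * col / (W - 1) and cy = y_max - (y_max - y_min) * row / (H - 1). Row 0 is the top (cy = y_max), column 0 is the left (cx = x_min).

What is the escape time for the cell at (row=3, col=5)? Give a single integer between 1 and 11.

z_0 = 0 + 0i, c = -0.6700 + 0.9300i
Iter 1: z = -0.6700 + 0.9300i, |z|^2 = 1.3138
Iter 2: z = -1.0860 + -0.3162i, |z|^2 = 1.2794
Iter 3: z = 0.4094 + 1.6168i, |z|^2 = 2.7816
Iter 4: z = -3.1164 + 2.2539i, |z|^2 = 14.7917
Escaped at iteration 4

Answer: 4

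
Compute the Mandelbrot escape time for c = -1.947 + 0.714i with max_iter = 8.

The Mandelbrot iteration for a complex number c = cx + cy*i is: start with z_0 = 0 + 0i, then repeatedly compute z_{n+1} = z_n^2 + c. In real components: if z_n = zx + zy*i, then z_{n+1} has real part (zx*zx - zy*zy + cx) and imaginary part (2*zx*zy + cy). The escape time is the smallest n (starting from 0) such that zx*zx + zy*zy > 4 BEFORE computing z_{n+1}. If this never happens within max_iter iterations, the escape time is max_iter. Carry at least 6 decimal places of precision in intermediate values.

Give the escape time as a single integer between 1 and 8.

z_0 = 0 + 0i, c = -1.9470 + 0.7140i
Iter 1: z = -1.9470 + 0.7140i, |z|^2 = 4.3006
Escaped at iteration 1

Answer: 1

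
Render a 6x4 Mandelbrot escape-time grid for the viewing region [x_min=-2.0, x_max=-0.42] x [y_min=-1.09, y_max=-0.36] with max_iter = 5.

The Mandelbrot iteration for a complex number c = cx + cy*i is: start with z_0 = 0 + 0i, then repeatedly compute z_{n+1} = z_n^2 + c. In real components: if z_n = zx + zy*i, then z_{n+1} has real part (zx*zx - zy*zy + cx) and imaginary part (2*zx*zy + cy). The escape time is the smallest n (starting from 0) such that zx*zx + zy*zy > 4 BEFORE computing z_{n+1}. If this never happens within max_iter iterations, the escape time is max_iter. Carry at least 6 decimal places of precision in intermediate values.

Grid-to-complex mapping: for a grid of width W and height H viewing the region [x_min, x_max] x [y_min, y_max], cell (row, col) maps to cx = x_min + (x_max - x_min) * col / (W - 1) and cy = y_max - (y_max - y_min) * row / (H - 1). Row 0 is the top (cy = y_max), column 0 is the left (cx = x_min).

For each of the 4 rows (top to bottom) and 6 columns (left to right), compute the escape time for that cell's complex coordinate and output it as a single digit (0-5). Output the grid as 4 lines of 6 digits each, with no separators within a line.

Answer: 145555
133455
123345
112334

Derivation:
(row=0, col=0): c = -2.0000 + -0.3600i → escape time 1
(row=0, col=1): c = -1.6840 + -0.3600i → escape time 4
(row=0, col=2): c = -1.3680 + -0.3600i → escape time 5
(row=0, col=3): c = -1.0520 + -0.3600i → escape time 5
(row=0, col=4): c = -0.7360 + -0.3600i → escape time 5
(row=0, col=5): c = -0.4200 + -0.3600i → escape time 5
(row=1, col=0): c = -2.0000 + -0.6033i → escape time 1
(row=1, col=1): c = -1.6840 + -0.6033i → escape time 3
(row=1, col=2): c = -1.3680 + -0.6033i → escape time 3
(row=1, col=3): c = -1.0520 + -0.6033i → escape time 4
(row=1, col=4): c = -0.7360 + -0.6033i → escape time 5
(row=1, col=5): c = -0.4200 + -0.6033i → escape time 5
(row=2, col=0): c = -2.0000 + -0.8467i → escape time 1
(row=2, col=1): c = -1.6840 + -0.8467i → escape time 2
(row=2, col=2): c = -1.3680 + -0.8467i → escape time 3
(row=2, col=3): c = -1.0520 + -0.8467i → escape time 3
(row=2, col=4): c = -0.7360 + -0.8467i → escape time 4
(row=2, col=5): c = -0.4200 + -0.8467i → escape time 5
(row=3, col=0): c = -2.0000 + -1.0900i → escape time 1
(row=3, col=1): c = -1.6840 + -1.0900i → escape time 1
(row=3, col=2): c = -1.3680 + -1.0900i → escape time 2
(row=3, col=3): c = -1.0520 + -1.0900i → escape time 3
(row=3, col=4): c = -0.7360 + -1.0900i → escape time 3
(row=3, col=5): c = -0.4200 + -1.0900i → escape time 4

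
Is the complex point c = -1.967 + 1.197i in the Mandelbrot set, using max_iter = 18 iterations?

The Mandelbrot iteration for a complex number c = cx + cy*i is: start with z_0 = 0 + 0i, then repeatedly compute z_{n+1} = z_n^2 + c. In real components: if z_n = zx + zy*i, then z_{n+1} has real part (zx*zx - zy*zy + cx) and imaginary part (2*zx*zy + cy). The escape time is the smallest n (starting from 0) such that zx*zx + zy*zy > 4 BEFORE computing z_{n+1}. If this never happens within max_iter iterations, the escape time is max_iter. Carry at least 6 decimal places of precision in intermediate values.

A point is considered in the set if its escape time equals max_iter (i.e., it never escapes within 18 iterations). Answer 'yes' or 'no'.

Answer: no

Derivation:
z_0 = 0 + 0i, c = -1.9670 + 1.1970i
Iter 1: z = -1.9670 + 1.1970i, |z|^2 = 5.3019
Escaped at iteration 1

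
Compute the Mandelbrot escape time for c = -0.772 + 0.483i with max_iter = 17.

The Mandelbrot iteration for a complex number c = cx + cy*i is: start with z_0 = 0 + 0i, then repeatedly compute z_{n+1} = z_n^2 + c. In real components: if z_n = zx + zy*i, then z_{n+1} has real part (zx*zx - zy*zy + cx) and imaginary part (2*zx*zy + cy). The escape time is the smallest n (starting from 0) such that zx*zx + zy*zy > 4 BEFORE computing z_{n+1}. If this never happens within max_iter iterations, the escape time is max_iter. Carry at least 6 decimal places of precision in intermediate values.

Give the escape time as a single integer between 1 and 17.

z_0 = 0 + 0i, c = -0.7720 + 0.4830i
Iter 1: z = -0.7720 + 0.4830i, |z|^2 = 0.8293
Iter 2: z = -0.4093 + -0.2628i, |z|^2 = 0.2366
Iter 3: z = -0.6735 + 0.6981i, |z|^2 = 0.9409
Iter 4: z = -0.8057 + -0.4573i, |z|^2 = 0.8583
Iter 5: z = -0.3320 + 1.2200i, |z|^2 = 1.5985
Iter 6: z = -2.1501 + -0.3270i, |z|^2 = 4.7300
Escaped at iteration 6

Answer: 6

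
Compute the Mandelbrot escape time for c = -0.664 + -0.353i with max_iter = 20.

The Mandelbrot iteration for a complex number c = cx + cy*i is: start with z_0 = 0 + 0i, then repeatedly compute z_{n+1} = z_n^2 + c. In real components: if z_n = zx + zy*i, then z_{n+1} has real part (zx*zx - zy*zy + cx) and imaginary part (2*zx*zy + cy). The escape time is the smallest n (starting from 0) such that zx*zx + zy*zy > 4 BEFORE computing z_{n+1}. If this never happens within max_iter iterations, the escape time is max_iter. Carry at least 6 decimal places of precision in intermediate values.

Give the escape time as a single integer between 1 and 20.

Answer: 20

Derivation:
z_0 = 0 + 0i, c = -0.6640 + -0.3530i
Iter 1: z = -0.6640 + -0.3530i, |z|^2 = 0.5655
Iter 2: z = -0.3477 + 0.1158i, |z|^2 = 0.1343
Iter 3: z = -0.5565 + -0.4335i, |z|^2 = 0.4976
Iter 4: z = -0.5422 + 0.1295i, |z|^2 = 0.3108
Iter 5: z = -0.3867 + -0.4935i, |z|^2 = 0.3931
Iter 6: z = -0.7579 + 0.0287i, |z|^2 = 0.5753
Iter 7: z = -0.0904 + -0.3965i, |z|^2 = 0.1654
Iter 8: z = -0.8130 + -0.2813i, |z|^2 = 0.7402
Iter 9: z = -0.0821 + 0.1045i, |z|^2 = 0.0177
Iter 10: z = -0.6682 + -0.3702i, |z|^2 = 0.5835
Iter 11: z = -0.3546 + 0.1417i, |z|^2 = 0.1458
Iter 12: z = -0.5583 + -0.4535i, |z|^2 = 0.5174
Iter 13: z = -0.5579 + 0.1534i, |z|^2 = 0.3348
Iter 14: z = -0.3763 + -0.5241i, |z|^2 = 0.4163
Iter 15: z = -0.7971 + 0.0415i, |z|^2 = 0.6371
Iter 16: z = -0.0303 + -0.4191i, |z|^2 = 0.1766
Iter 17: z = -0.8387 + -0.3276i, |z|^2 = 0.8107
Iter 18: z = -0.0679 + 0.1965i, |z|^2 = 0.0432
Iter 19: z = -0.6980 + -0.3797i, |z|^2 = 0.6314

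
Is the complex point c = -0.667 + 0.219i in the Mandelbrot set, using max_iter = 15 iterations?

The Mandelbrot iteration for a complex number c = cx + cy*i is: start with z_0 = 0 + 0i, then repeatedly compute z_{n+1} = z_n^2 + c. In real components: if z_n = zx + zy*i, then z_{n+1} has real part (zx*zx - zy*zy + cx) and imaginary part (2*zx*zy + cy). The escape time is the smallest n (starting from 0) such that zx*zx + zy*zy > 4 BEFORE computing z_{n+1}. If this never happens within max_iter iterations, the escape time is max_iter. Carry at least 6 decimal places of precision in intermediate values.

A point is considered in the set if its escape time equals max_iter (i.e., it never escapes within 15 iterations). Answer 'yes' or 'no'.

Answer: yes

Derivation:
z_0 = 0 + 0i, c = -0.6670 + 0.2190i
Iter 1: z = -0.6670 + 0.2190i, |z|^2 = 0.4929
Iter 2: z = -0.2701 + -0.0731i, |z|^2 = 0.0783
Iter 3: z = -0.5994 + 0.2585i, |z|^2 = 0.4261
Iter 4: z = -0.3745 + -0.0909i, |z|^2 = 0.1485
Iter 5: z = -0.5350 + 0.2871i, |z|^2 = 0.3686
Iter 6: z = -0.4632 + -0.0882i, |z|^2 = 0.2223
Iter 7: z = -0.4602 + 0.3007i, |z|^2 = 0.3022
Iter 8: z = -0.5456 + -0.0578i, |z|^2 = 0.3010
Iter 9: z = -0.3726 + 0.2820i, |z|^2 = 0.2184
Iter 10: z = -0.6077 + 0.0088i, |z|^2 = 0.3694
Iter 11: z = -0.2978 + 0.2083i, |z|^2 = 0.1321
Iter 12: z = -0.6217 + 0.0949i, |z|^2 = 0.3955
Iter 13: z = -0.2895 + 0.1009i, |z|^2 = 0.0940
Iter 14: z = -0.5934 + 0.1606i, |z|^2 = 0.3779
Did not escape in 15 iterations → in set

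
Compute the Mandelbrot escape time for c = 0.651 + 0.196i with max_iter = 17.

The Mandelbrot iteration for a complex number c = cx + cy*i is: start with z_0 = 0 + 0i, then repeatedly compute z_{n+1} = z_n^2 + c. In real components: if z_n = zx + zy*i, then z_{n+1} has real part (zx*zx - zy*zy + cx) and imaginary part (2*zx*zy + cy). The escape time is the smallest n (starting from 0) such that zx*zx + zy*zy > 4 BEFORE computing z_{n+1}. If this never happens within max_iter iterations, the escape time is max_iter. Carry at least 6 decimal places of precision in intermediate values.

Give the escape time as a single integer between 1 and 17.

z_0 = 0 + 0i, c = 0.6510 + 0.1960i
Iter 1: z = 0.6510 + 0.1960i, |z|^2 = 0.4622
Iter 2: z = 1.0364 + 0.4512i, |z|^2 = 1.2777
Iter 3: z = 1.5215 + 1.1312i, |z|^2 = 3.5947
Iter 4: z = 1.6864 + 3.6383i, |z|^2 = 16.0813
Escaped at iteration 4

Answer: 4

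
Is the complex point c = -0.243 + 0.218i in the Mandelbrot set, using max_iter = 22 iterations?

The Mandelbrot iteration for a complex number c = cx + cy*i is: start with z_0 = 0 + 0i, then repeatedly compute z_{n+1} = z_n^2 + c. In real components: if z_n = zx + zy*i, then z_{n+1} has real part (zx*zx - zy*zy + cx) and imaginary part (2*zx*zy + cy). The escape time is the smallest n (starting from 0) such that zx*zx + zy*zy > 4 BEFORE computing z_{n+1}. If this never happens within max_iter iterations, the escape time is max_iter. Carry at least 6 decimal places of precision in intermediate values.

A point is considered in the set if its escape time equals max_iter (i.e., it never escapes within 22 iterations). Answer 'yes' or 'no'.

Answer: yes

Derivation:
z_0 = 0 + 0i, c = -0.2430 + 0.2180i
Iter 1: z = -0.2430 + 0.2180i, |z|^2 = 0.1066
Iter 2: z = -0.2315 + 0.1121i, |z|^2 = 0.0661
Iter 3: z = -0.2020 + 0.1661i, |z|^2 = 0.0684
Iter 4: z = -0.2298 + 0.1509i, |z|^2 = 0.0756
Iter 5: z = -0.2130 + 0.1486i, |z|^2 = 0.0674
Iter 6: z = -0.2197 + 0.1547i, |z|^2 = 0.0722
Iter 7: z = -0.2186 + 0.1500i, |z|^2 = 0.0703
Iter 8: z = -0.2177 + 0.1524i, |z|^2 = 0.0706
Iter 9: z = -0.2188 + 0.1516i, |z|^2 = 0.0709
Iter 10: z = -0.2181 + 0.1516i, |z|^2 = 0.0706
Iter 11: z = -0.2184 + 0.1519i, |z|^2 = 0.0708
Iter 12: z = -0.2184 + 0.1517i, |z|^2 = 0.0707
Iter 13: z = -0.2183 + 0.1518i, |z|^2 = 0.0707
Iter 14: z = -0.2184 + 0.1517i, |z|^2 = 0.0707
Iter 15: z = -0.2183 + 0.1517i, |z|^2 = 0.0707
Iter 16: z = -0.2184 + 0.1517i, |z|^2 = 0.0707
Iter 17: z = -0.2183 + 0.1517i, |z|^2 = 0.0707
Iter 18: z = -0.2183 + 0.1517i, |z|^2 = 0.0707
Iter 19: z = -0.2183 + 0.1517i, |z|^2 = 0.0707
Iter 20: z = -0.2183 + 0.1517i, |z|^2 = 0.0707
Iter 21: z = -0.2183 + 0.1517i, |z|^2 = 0.0707
Did not escape in 22 iterations → in set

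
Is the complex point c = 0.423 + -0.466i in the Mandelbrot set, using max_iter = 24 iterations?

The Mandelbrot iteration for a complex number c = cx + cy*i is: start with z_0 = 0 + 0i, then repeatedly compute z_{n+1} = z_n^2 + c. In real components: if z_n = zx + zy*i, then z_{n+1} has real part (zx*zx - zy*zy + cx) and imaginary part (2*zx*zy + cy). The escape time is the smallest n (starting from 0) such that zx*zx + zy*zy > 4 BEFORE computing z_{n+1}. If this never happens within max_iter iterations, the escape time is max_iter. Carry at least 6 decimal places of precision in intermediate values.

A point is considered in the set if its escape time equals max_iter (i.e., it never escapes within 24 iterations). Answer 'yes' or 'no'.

Answer: no

Derivation:
z_0 = 0 + 0i, c = 0.4230 + -0.4660i
Iter 1: z = 0.4230 + -0.4660i, |z|^2 = 0.3961
Iter 2: z = 0.3848 + -0.8602i, |z|^2 = 0.8881
Iter 3: z = -0.1690 + -1.1280i, |z|^2 = 1.3009
Iter 4: z = -0.8208 + -0.0848i, |z|^2 = 0.6809
Iter 5: z = 1.0895 + -0.3267i, |z|^2 = 1.2939
Iter 6: z = 1.5034 + -1.1780i, |z|^2 = 3.6477
Iter 7: z = 1.2955 + -4.0078i, |z|^2 = 17.7408
Escaped at iteration 7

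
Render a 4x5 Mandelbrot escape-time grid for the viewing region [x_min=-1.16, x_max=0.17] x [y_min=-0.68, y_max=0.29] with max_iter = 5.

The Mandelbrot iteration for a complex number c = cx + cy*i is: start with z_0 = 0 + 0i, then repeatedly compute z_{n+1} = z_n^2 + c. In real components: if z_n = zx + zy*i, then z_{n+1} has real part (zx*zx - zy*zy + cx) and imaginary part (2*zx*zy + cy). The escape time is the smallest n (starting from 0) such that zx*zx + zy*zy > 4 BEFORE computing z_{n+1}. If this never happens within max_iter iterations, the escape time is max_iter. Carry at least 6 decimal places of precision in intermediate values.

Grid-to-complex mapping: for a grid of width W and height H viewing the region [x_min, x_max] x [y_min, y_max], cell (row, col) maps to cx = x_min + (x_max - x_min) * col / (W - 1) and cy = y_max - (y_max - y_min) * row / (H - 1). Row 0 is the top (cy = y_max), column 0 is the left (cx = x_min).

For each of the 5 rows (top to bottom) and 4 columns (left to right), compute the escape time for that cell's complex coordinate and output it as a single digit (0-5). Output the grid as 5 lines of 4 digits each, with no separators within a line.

(row=0, col=0): c = -1.1600 + 0.2900i → escape time 5
(row=0, col=1): c = -0.7167 + 0.2900i → escape time 5
(row=0, col=2): c = -0.2733 + 0.2900i → escape time 5
(row=0, col=3): c = 0.1700 + 0.2900i → escape time 5
(row=1, col=0): c = -1.1600 + 0.0475i → escape time 5
(row=1, col=1): c = -0.7167 + 0.0475i → escape time 5
(row=1, col=2): c = -0.2733 + 0.0475i → escape time 5
(row=1, col=3): c = 0.1700 + 0.0475i → escape time 5
(row=2, col=0): c = -1.1600 + -0.1950i → escape time 5
(row=2, col=1): c = -0.7167 + -0.1950i → escape time 5
(row=2, col=2): c = -0.2733 + -0.1950i → escape time 5
(row=2, col=3): c = 0.1700 + -0.1950i → escape time 5
(row=3, col=0): c = -1.1600 + -0.4375i → escape time 5
(row=3, col=1): c = -0.7167 + -0.4375i → escape time 5
(row=3, col=2): c = -0.2733 + -0.4375i → escape time 5
(row=3, col=3): c = 0.1700 + -0.4375i → escape time 5
(row=4, col=0): c = -1.1600 + -0.6800i → escape time 3
(row=4, col=1): c = -0.7167 + -0.6800i → escape time 5
(row=4, col=2): c = -0.2733 + -0.6800i → escape time 5
(row=4, col=3): c = 0.1700 + -0.6800i → escape time 5

Answer: 5555
5555
5555
5555
3555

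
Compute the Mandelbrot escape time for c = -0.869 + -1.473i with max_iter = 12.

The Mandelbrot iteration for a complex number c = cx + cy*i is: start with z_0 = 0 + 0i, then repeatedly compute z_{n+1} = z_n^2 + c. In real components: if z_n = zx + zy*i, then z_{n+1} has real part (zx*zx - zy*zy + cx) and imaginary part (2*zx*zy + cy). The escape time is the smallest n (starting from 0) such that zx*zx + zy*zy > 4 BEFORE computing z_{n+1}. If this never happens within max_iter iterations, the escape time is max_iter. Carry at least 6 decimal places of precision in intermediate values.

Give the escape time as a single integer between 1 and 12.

z_0 = 0 + 0i, c = -0.8690 + -1.4730i
Iter 1: z = -0.8690 + -1.4730i, |z|^2 = 2.9249
Iter 2: z = -2.2836 + 1.0871i, |z|^2 = 6.3964
Escaped at iteration 2

Answer: 2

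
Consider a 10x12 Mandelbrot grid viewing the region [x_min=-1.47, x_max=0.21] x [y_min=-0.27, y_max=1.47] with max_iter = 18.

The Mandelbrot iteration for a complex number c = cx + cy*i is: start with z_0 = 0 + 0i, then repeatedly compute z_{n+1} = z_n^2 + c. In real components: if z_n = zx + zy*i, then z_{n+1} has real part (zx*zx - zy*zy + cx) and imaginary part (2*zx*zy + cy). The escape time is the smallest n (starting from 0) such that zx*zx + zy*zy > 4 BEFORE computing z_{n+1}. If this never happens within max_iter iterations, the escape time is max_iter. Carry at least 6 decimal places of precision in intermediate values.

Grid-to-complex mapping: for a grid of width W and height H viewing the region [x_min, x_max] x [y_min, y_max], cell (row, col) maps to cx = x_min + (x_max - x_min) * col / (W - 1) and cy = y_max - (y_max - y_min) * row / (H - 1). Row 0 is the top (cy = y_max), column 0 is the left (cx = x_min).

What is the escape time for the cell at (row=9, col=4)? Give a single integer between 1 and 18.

Answer: 18

Derivation:
z_0 = 0 + 0i, c = -0.7233 + 0.0464i
Iter 1: z = -0.7233 + 0.0464i, |z|^2 = 0.5254
Iter 2: z = -0.2023 + -0.0207i, |z|^2 = 0.0413
Iter 3: z = -0.6828 + 0.0547i, |z|^2 = 0.4693
Iter 4: z = -0.2600 + -0.0284i, |z|^2 = 0.0684
Iter 5: z = -0.6565 + 0.0611i, |z|^2 = 0.4347
Iter 6: z = -0.2961 + -0.0339i, |z|^2 = 0.0888
Iter 7: z = -0.6368 + 0.0664i, |z|^2 = 0.4100
Iter 8: z = -0.3222 + -0.0383i, |z|^2 = 0.1053
Iter 9: z = -0.6210 + 0.0710i, |z|^2 = 0.3907
Iter 10: z = -0.3427 + -0.0418i, |z|^2 = 0.1192
Iter 11: z = -0.6076 + 0.0750i, |z|^2 = 0.3748
Iter 12: z = -0.3598 + -0.0448i, |z|^2 = 0.1315
Iter 13: z = -0.5959 + 0.0786i, |z|^2 = 0.3613
Iter 14: z = -0.3744 + -0.0473i, |z|^2 = 0.1424
Iter 15: z = -0.5854 + 0.0818i, |z|^2 = 0.3494
Iter 16: z = -0.3873 + -0.0494i, |z|^2 = 0.1525
Iter 17: z = -0.5757 + 0.0846i, |z|^2 = 0.3386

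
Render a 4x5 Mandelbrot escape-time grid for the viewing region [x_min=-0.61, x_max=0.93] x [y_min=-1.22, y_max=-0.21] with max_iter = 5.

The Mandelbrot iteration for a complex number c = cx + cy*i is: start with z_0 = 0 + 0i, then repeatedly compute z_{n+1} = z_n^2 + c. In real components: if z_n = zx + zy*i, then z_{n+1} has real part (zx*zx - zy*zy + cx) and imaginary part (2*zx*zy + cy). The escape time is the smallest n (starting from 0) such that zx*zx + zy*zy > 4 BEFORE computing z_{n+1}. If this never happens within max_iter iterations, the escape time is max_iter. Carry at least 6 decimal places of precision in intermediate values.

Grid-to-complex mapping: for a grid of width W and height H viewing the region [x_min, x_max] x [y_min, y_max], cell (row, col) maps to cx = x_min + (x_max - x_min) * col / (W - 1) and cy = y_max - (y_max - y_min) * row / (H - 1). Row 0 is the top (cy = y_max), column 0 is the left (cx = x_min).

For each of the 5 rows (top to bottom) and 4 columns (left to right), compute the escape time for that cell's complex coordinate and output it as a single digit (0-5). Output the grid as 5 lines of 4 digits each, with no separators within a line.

Answer: 5553
5552
5542
4532
3322

Derivation:
(row=0, col=0): c = -0.6100 + -0.2100i → escape time 5
(row=0, col=1): c = -0.0967 + -0.2100i → escape time 5
(row=0, col=2): c = 0.4167 + -0.2100i → escape time 5
(row=0, col=3): c = 0.9300 + -0.2100i → escape time 3
(row=1, col=0): c = -0.6100 + -0.4625i → escape time 5
(row=1, col=1): c = -0.0967 + -0.4625i → escape time 5
(row=1, col=2): c = 0.4167 + -0.4625i → escape time 5
(row=1, col=3): c = 0.9300 + -0.4625i → escape time 2
(row=2, col=0): c = -0.6100 + -0.7150i → escape time 5
(row=2, col=1): c = -0.0967 + -0.7150i → escape time 5
(row=2, col=2): c = 0.4167 + -0.7150i → escape time 4
(row=2, col=3): c = 0.9300 + -0.7150i → escape time 2
(row=3, col=0): c = -0.6100 + -0.9675i → escape time 4
(row=3, col=1): c = -0.0967 + -0.9675i → escape time 5
(row=3, col=2): c = 0.4167 + -0.9675i → escape time 3
(row=3, col=3): c = 0.9300 + -0.9675i → escape time 2
(row=4, col=0): c = -0.6100 + -1.2200i → escape time 3
(row=4, col=1): c = -0.0967 + -1.2200i → escape time 3
(row=4, col=2): c = 0.4167 + -1.2200i → escape time 2
(row=4, col=3): c = 0.9300 + -1.2200i → escape time 2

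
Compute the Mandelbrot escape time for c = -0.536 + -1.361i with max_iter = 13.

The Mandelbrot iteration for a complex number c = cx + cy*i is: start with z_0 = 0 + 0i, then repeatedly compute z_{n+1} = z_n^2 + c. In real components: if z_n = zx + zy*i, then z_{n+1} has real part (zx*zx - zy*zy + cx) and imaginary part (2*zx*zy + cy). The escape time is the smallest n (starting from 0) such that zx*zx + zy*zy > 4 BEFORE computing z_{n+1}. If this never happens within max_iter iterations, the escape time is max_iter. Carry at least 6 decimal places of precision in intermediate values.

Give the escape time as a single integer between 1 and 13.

z_0 = 0 + 0i, c = -0.5360 + -1.3610i
Iter 1: z = -0.5360 + -1.3610i, |z|^2 = 2.1396
Iter 2: z = -2.1010 + 0.0980i, |z|^2 = 4.4239
Escaped at iteration 2

Answer: 2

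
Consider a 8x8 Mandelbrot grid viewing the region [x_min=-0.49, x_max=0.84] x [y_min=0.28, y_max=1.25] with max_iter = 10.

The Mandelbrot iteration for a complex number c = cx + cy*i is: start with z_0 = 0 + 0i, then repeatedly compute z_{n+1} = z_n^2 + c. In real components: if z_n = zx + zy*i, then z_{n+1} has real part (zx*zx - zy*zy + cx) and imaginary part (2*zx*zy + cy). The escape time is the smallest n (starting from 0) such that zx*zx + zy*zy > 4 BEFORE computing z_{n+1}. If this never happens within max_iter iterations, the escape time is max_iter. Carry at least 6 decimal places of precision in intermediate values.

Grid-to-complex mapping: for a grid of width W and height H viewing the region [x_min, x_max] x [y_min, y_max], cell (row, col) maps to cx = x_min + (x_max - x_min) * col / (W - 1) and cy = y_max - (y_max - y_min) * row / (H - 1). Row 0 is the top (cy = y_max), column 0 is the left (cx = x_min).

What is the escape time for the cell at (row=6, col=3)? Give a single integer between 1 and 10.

Answer: 10

Derivation:
z_0 = 0 + 0i, c = 0.0800 + 0.4186i
Iter 1: z = 0.0800 + 0.4186i, |z|^2 = 0.1816
Iter 2: z = -0.0888 + 0.4855i, |z|^2 = 0.2436
Iter 3: z = -0.1479 + 0.3323i, |z|^2 = 0.1323
Iter 4: z = -0.0086 + 0.3203i, |z|^2 = 0.1027
Iter 5: z = -0.0225 + 0.4131i, |z|^2 = 0.1711
Iter 6: z = -0.0901 + 0.4000i, |z|^2 = 0.1681
Iter 7: z = -0.0719 + 0.3465i, |z|^2 = 0.1252
Iter 8: z = -0.0349 + 0.3688i, |z|^2 = 0.1372
Iter 9: z = -0.0548 + 0.3928i, |z|^2 = 0.1573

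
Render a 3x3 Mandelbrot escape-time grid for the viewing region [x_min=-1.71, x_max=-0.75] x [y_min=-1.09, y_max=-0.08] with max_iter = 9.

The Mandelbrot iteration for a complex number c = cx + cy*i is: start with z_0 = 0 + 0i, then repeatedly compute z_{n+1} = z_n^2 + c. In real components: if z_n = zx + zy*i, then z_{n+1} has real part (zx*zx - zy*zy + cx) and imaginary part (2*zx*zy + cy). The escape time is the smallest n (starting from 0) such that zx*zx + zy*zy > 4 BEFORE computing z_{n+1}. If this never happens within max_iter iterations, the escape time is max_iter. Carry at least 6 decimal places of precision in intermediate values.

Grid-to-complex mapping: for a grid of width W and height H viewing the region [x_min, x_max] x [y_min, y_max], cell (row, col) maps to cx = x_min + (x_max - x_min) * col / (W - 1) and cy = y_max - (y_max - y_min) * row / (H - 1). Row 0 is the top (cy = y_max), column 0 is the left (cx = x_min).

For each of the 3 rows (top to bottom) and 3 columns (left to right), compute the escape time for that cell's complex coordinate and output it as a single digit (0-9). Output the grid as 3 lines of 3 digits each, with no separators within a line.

(row=0, col=0): c = -1.7100 + -0.0800i → escape time 6
(row=0, col=1): c = -1.2300 + -0.0800i → escape time 9
(row=0, col=2): c = -0.7500 + -0.0800i → escape time 9
(row=1, col=0): c = -1.7100 + -0.5850i → escape time 3
(row=1, col=1): c = -1.2300 + -0.5850i → escape time 3
(row=1, col=2): c = -0.7500 + -0.5850i → escape time 6
(row=2, col=0): c = -1.7100 + -1.0900i → escape time 1
(row=2, col=1): c = -1.2300 + -1.0900i → escape time 3
(row=2, col=2): c = -0.7500 + -1.0900i → escape time 3

Answer: 699
336
133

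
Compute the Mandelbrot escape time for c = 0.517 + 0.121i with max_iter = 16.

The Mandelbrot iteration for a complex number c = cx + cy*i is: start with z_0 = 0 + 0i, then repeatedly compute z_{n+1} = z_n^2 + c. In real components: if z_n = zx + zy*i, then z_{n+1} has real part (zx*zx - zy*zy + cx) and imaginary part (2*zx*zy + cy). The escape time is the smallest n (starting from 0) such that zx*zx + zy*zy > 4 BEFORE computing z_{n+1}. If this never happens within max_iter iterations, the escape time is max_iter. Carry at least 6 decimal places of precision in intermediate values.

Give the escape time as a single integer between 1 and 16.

Answer: 5

Derivation:
z_0 = 0 + 0i, c = 0.5170 + 0.1210i
Iter 1: z = 0.5170 + 0.1210i, |z|^2 = 0.2819
Iter 2: z = 0.7696 + 0.2461i, |z|^2 = 0.6529
Iter 3: z = 1.0488 + 0.4998i, |z|^2 = 1.3498
Iter 4: z = 1.3671 + 1.1695i, |z|^2 = 3.2366
Iter 5: z = 1.0184 + 3.3185i, |z|^2 = 12.0498
Escaped at iteration 5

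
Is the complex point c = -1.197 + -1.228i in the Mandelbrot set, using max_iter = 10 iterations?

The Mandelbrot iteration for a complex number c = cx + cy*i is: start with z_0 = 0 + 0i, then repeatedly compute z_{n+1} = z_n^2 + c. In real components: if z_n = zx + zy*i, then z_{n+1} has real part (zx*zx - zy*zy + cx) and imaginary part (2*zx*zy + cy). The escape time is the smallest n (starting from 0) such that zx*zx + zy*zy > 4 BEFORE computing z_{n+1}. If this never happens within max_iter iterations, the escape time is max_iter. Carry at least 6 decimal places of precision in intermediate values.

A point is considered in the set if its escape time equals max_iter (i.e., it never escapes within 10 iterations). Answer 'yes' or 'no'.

Answer: no

Derivation:
z_0 = 0 + 0i, c = -1.1970 + -1.2280i
Iter 1: z = -1.1970 + -1.2280i, |z|^2 = 2.9408
Iter 2: z = -1.2722 + 1.7118i, |z|^2 = 4.5488
Escaped at iteration 2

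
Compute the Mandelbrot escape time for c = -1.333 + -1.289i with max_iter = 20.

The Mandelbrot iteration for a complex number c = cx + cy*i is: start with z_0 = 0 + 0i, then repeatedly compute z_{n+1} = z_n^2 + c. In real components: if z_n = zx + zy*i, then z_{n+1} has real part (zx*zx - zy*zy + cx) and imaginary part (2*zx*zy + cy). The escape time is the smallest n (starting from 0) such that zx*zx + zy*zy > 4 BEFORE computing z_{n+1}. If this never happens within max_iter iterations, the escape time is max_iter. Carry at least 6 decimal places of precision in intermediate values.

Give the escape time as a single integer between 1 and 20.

Answer: 2

Derivation:
z_0 = 0 + 0i, c = -1.3330 + -1.2890i
Iter 1: z = -1.3330 + -1.2890i, |z|^2 = 3.4384
Iter 2: z = -1.2176 + 2.1475i, |z|^2 = 6.0943
Escaped at iteration 2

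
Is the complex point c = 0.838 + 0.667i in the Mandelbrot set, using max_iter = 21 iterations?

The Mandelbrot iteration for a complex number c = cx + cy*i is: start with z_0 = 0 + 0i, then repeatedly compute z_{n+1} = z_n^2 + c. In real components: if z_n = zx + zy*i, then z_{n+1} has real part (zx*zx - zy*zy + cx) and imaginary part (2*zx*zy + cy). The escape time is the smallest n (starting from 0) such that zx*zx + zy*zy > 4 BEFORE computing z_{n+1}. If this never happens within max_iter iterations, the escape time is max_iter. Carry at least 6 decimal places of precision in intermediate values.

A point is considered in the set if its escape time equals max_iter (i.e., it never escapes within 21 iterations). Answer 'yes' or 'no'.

Answer: no

Derivation:
z_0 = 0 + 0i, c = 0.8380 + 0.6670i
Iter 1: z = 0.8380 + 0.6670i, |z|^2 = 1.1471
Iter 2: z = 1.0954 + 1.7849i, |z|^2 = 4.3856
Escaped at iteration 2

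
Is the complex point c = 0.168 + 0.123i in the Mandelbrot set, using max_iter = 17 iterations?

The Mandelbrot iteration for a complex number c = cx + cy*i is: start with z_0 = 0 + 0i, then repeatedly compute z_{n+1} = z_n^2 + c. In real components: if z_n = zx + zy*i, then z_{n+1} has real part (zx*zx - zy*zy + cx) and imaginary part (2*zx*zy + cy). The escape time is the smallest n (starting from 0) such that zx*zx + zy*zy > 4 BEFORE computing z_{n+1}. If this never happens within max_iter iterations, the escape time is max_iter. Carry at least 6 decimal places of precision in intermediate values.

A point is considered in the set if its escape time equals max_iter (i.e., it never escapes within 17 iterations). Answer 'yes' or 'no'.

z_0 = 0 + 0i, c = 0.1680 + 0.1230i
Iter 1: z = 0.1680 + 0.1230i, |z|^2 = 0.0434
Iter 2: z = 0.1811 + 0.1643i, |z|^2 = 0.0598
Iter 3: z = 0.1738 + 0.1825i, |z|^2 = 0.0635
Iter 4: z = 0.1649 + 0.1864i, |z|^2 = 0.0619
Iter 5: z = 0.1604 + 0.1845i, |z|^2 = 0.0598
Iter 6: z = 0.1597 + 0.1822i, |z|^2 = 0.0587
Iter 7: z = 0.1603 + 0.1812i, |z|^2 = 0.0585
Iter 8: z = 0.1609 + 0.1811i, |z|^2 = 0.0587
Iter 9: z = 0.1611 + 0.1813i, |z|^2 = 0.0588
Iter 10: z = 0.1611 + 0.1814i, |z|^2 = 0.0589
Iter 11: z = 0.1610 + 0.1814i, |z|^2 = 0.0589
Iter 12: z = 0.1610 + 0.1814i, |z|^2 = 0.0588
Iter 13: z = 0.1610 + 0.1814i, |z|^2 = 0.0588
Iter 14: z = 0.1610 + 0.1814i, |z|^2 = 0.0588
Iter 15: z = 0.1610 + 0.1814i, |z|^2 = 0.0588
Iter 16: z = 0.1610 + 0.1814i, |z|^2 = 0.0588
Did not escape in 17 iterations → in set

Answer: yes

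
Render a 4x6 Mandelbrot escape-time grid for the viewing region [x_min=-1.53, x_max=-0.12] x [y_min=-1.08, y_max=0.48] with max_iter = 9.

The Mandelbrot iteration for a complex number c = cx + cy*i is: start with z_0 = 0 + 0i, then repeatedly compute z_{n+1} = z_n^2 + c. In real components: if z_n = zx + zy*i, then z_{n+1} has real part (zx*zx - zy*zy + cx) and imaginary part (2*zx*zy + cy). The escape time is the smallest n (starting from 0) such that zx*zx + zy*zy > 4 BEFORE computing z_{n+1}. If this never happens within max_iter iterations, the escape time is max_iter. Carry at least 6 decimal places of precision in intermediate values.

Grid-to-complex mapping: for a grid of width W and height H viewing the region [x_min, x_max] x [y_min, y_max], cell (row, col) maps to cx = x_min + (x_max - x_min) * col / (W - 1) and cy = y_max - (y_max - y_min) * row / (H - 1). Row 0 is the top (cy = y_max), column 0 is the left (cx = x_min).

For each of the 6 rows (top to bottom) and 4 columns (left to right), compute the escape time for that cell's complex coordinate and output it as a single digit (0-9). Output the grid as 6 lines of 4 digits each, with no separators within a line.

(row=0, col=0): c = -1.5300 + 0.4800i → escape time 3
(row=0, col=1): c = -1.0600 + 0.4800i → escape time 5
(row=0, col=2): c = -0.5900 + 0.4800i → escape time 9
(row=0, col=3): c = -0.1200 + 0.4800i → escape time 9
(row=1, col=0): c = -1.5300 + 0.1680i → escape time 5
(row=1, col=1): c = -1.0600 + 0.1680i → escape time 9
(row=1, col=2): c = -0.5900 + 0.1680i → escape time 9
(row=1, col=3): c = -0.1200 + 0.1680i → escape time 9
(row=2, col=0): c = -1.5300 + -0.1440i → escape time 6
(row=2, col=1): c = -1.0600 + -0.1440i → escape time 9
(row=2, col=2): c = -0.5900 + -0.1440i → escape time 9
(row=2, col=3): c = -0.1200 + -0.1440i → escape time 9
(row=3, col=0): c = -1.5300 + -0.4560i → escape time 3
(row=3, col=1): c = -1.0600 + -0.4560i → escape time 5
(row=3, col=2): c = -0.5900 + -0.4560i → escape time 9
(row=3, col=3): c = -0.1200 + -0.4560i → escape time 9
(row=4, col=0): c = -1.5300 + -0.7680i → escape time 3
(row=4, col=1): c = -1.0600 + -0.7680i → escape time 3
(row=4, col=2): c = -0.5900 + -0.7680i → escape time 5
(row=4, col=3): c = -0.1200 + -0.7680i → escape time 9
(row=5, col=0): c = -1.5300 + -1.0800i → escape time 2
(row=5, col=1): c = -1.0600 + -1.0800i → escape time 3
(row=5, col=2): c = -0.5900 + -1.0800i → escape time 3
(row=5, col=3): c = -0.1200 + -1.0800i → escape time 6

Answer: 3599
5999
6999
3599
3359
2336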